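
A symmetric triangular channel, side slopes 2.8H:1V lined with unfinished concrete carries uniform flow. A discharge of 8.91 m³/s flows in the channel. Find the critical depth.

At critical depth, Q² T / (g A³) = 1, i.e. A³/T = Q²/g = 8.91²/9.81 = 8.093.
Trying y = 0.95 m: A³/T = 3.033 — too small.
Trying y = 1.41 m: A³/T = 21.85 — too large.
Trying y = 1.16 m: A³/T = 8.233 — ≈ 8.093.

y_c = 1.16 m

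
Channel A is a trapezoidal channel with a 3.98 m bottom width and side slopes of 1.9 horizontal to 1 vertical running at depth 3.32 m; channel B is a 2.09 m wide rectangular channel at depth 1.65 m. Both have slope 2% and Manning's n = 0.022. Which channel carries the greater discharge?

channel A

Channel A: With bottom width b = 3.98 m and side slope z = 1.9: A = (b + zy)y = (3.98 + 1.9×3.32)×3.32 = 34.16 m²; P = b + 2y√(1+z²) = 3.98 + 2×3.32×2.147 = 18.24 m. Hydraulic radius R = A/P = 34.16/18.24 = 1.873 m. Q_A = (1/0.022)·34.16·1.873^(2/3)·√0.02 = 333.6 m³/s.
Channel B: Flow area A = b·y = 2.09 × 1.65 = 3.448 m². Wetted perimeter P = b + 2y = 2.09 + 2×1.65 = 5.39 m. Hydraulic radius R = A/P = 3.448/5.39 = 0.6398 m. Q_B = (1/0.022)·3.448·0.6398^(2/3)·√0.02 = 16.46 m³/s.
Q_A = 333.6 m³/s vs Q_B = 16.46 m³/s, so channel A carries more.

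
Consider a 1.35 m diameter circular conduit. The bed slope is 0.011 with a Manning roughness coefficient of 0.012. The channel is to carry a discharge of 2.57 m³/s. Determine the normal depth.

y_n = 0.613 m

Manning's equation rearranged: A R^(2/3) = nQ / (1·√S) = 0.012 × 2.57 / (√0.011) = 0.294.
Try y = 0.499 m: A R^(2/3) = 0.2021 — too small.
Try y = 0.702 m: A R^(2/3) = 0.3706 — too large.
Try y = 0.613 m: A R^(2/3) = 0.2936 — close enough.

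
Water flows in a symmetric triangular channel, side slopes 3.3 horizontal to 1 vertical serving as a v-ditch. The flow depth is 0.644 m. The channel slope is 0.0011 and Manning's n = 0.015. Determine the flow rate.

For a triangular section with side slope z = 3.3: A = zy² = 3.3×0.644² = 1.369 m²; P = 2y√(1+z²) = 2×0.644×3.448 = 4.441 m.
Hydraulic radius R = A/P = 1.369/4.441 = 0.3082 m.
Manning's equation: Q = (1/n) A R^(2/3) S^(1/2) = (1/0.015) × 1.369 × 0.3082^(2/3) × 0.0011^(1/2) = 1.38 m³/s.

Q = 1.38 m³/s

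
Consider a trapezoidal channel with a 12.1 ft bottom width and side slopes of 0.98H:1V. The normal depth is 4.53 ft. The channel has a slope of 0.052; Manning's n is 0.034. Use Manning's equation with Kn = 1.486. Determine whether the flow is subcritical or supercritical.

supercritical

With bottom width b = 12.1 ft and side slope z = 0.98: A = (b + zy)y = (12.1 + 0.98×4.53)×4.53 = 74.92 ft²; P = b + 2y√(1+z²) = 12.1 + 2×4.53×1.4 = 24.79 ft.
Hydraulic radius R = A/P = 74.92/24.79 = 3.023 ft.
V = (1.486/n) R^(2/3) √S = (1.486/0.034) × 3.023^(2/3) × √0.052 = 20.84 ft/s. Hydraulic depth D_h = A/T = 74.92/20.98 = 3.571 ft.
Froude number Fr = V/√(g·D_h) = 20.84/√(32.2×3.571) = 1.94, which is greater than 1, so the flow is supercritical.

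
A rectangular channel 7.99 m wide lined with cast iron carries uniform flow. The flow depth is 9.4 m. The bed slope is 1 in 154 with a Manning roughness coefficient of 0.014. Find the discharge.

Q = 860 m³/s

Flow area A = b·y = 7.99 × 9.4 = 75.11 m². Wetted perimeter P = b + 2y = 7.99 + 2×9.4 = 26.79 m.
Hydraulic radius R = A/P = 75.11/26.79 = 2.804 m.
Manning's equation: Q = (1/n) A R^(2/3) S^(1/2) = (1/0.014) × 75.11 × 2.804^(2/3) × 0.006494^(1/2) = 860 m³/s.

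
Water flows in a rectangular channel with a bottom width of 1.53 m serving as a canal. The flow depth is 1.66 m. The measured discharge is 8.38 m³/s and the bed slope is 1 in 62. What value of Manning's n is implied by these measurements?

Flow area A = b·y = 1.53 × 1.66 = 2.54 m². Wetted perimeter P = b + 2y = 1.53 + 2×1.66 = 4.85 m.
Hydraulic radius R = A/P = 2.54/4.85 = 0.5237 m.
Rearranging Manning's equation: n = (1/Q) A R^(2/3) S^(1/2) = (1/8.38) × 2.54 × 0.5237^(2/3) × √0.01613 = 0.025.

n = 0.025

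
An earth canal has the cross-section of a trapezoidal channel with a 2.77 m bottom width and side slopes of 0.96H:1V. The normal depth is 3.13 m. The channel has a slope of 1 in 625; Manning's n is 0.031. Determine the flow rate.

With bottom width b = 2.77 m and side slope z = 0.96: A = (b + zy)y = (2.77 + 0.96×3.13)×3.13 = 18.08 m²; P = b + 2y√(1+z²) = 2.77 + 2×3.13×1.386 = 11.45 m.
Hydraulic radius R = A/P = 18.08/11.45 = 1.579 m.
Manning's equation: Q = (1/n) A R^(2/3) S^(1/2) = (1/0.031) × 18.08 × 1.579^(2/3) × 0.0016^(1/2) = 31.6 m³/s.

Q = 31.6 m³/s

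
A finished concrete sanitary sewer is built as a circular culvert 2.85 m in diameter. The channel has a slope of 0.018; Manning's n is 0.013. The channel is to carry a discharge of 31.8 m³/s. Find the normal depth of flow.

y_n = 1.6 m

Manning's equation rearranged: A R^(2/3) = nQ / (1·√S) = 0.013 × 31.8 / (√0.018) = 3.081.
At y = 2.03 m: A R^(2/3) = 4.357 — high.
At y = 1.24 m: A R^(2/3) = 1.997 — low.
At y = 1.6 m: A R^(2/3) = 3.081 — ≈ 3.081.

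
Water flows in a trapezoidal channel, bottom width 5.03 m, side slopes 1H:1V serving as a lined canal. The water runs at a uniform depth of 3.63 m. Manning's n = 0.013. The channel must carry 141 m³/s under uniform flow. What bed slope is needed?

With bottom width b = 5.03 m and side slope z = 1: A = (b + zy)y = (5.03 + 1×3.63)×3.63 = 31.44 m²; P = b + 2y√(1+z²) = 5.03 + 2×3.63×1.414 = 15.3 m.
Hydraulic radius R = A/P = 31.44/15.3 = 2.055 m.
From Manning's equation, S = [nQ / (1 A R^(2/3))]² = [0.013 × 141 / (1 × 31.44 × 2.055^(2/3))]² = 0.0013.

S = 0.0013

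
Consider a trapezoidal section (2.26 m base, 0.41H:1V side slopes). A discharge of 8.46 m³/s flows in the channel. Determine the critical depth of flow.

y_c = 1.05 m

At critical depth, Q² T / (g A³) = 1, i.e. A³/T = Q²/g = 8.46²/9.81 = 7.296.
Try y = 1.29 m: A³/T = 14.04 — high.
Try y = 1.05 m: A³/T = 7.224 — close enough.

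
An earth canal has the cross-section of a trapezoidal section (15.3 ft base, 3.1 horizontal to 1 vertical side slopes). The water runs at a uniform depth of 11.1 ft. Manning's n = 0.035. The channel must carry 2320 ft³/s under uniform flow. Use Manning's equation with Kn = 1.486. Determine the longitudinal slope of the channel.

S = 0.000843

With bottom width b = 15.3 ft and side slope z = 3.1: A = (b + zy)y = (15.3 + 3.1×11.1)×11.1 = 551.8 ft²; P = b + 2y√(1+z²) = 15.3 + 2×11.1×3.257 = 87.61 ft.
Hydraulic radius R = A/P = 551.8/87.61 = 6.298 ft.
From Manning's equation, S = [nQ / (1.486 A R^(2/3))]² = [0.035 × 2320 / (1.486 × 551.8 × 6.298^(2/3))]² = 0.000843.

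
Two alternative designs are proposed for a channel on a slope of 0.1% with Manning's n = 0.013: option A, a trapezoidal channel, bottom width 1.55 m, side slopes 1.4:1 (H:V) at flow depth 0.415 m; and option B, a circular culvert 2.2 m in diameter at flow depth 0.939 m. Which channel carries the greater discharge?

Channel A: With bottom width b = 1.55 m and side slope z = 1.4: A = (b + zy)y = (1.55 + 1.4×0.415)×0.415 = 0.8844 m²; P = b + 2y√(1+z²) = 1.55 + 2×0.415×1.72 = 2.978 m. Hydraulic radius R = A/P = 0.8844/2.978 = 0.297 m. Q_A = (1/0.013)·0.8844·0.297^(2/3)·√0.001 = 0.9575 m³/s.
Channel B: For a circular section of diameter D = 2.2 m at depth y = 0.939 m, the central angle is θ = 2 arccos(1 − 2y/D) = 2.848 rad. Then A = (D²/8)(θ − sin θ) = 1.548 m² and P = Dθ/2 = 3.133 m. Hydraulic radius R = A/P = 1.548/3.133 = 0.4941 m. Q_B = (1/0.013)·1.548·0.4941^(2/3)·√0.001 = 2.353 m³/s.
Q_A = 0.9575 m³/s vs Q_B = 2.353 m³/s, so channel B carries more.

channel B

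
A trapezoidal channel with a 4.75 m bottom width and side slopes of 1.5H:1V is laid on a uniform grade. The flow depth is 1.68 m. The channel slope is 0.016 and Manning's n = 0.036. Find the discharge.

Q = 46.6 m³/s

With bottom width b = 4.75 m and side slope z = 1.5: A = (b + zy)y = (4.75 + 1.5×1.68)×1.68 = 12.21 m²; P = b + 2y√(1+z²) = 4.75 + 2×1.68×1.803 = 10.81 m.
Hydraulic radius R = A/P = 12.21/10.81 = 1.13 m.
Manning's equation: Q = (1/n) A R^(2/3) S^(1/2) = (1/0.036) × 12.21 × 1.13^(2/3) × 0.016^(1/2) = 46.6 m³/s.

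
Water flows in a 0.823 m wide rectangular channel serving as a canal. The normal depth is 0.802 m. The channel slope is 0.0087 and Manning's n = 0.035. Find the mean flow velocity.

V = 1.12 m/s

Flow area A = b·y = 0.823 × 0.802 = 0.66 m². Wetted perimeter P = b + 2y = 0.823 + 2×0.802 = 2.427 m.
Hydraulic radius R = A/P = 0.66/2.427 = 0.272 m.
From Manning's equation, V = (1/n) R^(2/3) S^(1/2) = (1/0.035) × 0.272^(2/3) × 0.0087^(1/2) = 1.12 m/s.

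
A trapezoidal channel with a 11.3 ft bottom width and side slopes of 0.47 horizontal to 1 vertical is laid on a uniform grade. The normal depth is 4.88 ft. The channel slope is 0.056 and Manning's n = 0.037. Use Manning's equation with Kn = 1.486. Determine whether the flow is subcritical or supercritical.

With bottom width b = 11.3 ft and side slope z = 0.47: A = (b + zy)y = (11.3 + 0.47×4.88)×4.88 = 66.34 ft²; P = b + 2y√(1+z²) = 11.3 + 2×4.88×1.105 = 22.08 ft.
Hydraulic radius R = A/P = 66.34/22.08 = 3.004 ft.
V = (1.486/n) R^(2/3) √S = (1.486/0.037) × 3.004^(2/3) × √0.056 = 19.79 ft/s. Hydraulic depth D_h = A/T = 66.34/15.89 = 4.175 ft.
Froude number Fr = V/√(g·D_h) = 19.79/√(32.2×4.175) = 1.71, which is greater than 1, so the flow is supercritical.

supercritical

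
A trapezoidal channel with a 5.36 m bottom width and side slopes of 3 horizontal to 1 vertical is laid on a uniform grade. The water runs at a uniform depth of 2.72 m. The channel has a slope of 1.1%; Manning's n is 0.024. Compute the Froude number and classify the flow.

With bottom width b = 5.36 m and side slope z = 3: A = (b + zy)y = (5.36 + 3×2.72)×2.72 = 36.77 m²; P = b + 2y√(1+z²) = 5.36 + 2×2.72×3.162 = 22.56 m.
Hydraulic radius R = A/P = 36.77/22.56 = 1.63 m.
V = (1/n) R^(2/3) √S = (1/0.024) × 1.63^(2/3) × √0.011 = 6.052 m/s. Hydraulic depth D_h = A/T = 36.77/21.68 = 1.696 m.
Froude number Fr = V/√(g·D_h) = 6.052/√(9.81×1.696) = 1.48, which is greater than 1, so the flow is supercritical.

supercritical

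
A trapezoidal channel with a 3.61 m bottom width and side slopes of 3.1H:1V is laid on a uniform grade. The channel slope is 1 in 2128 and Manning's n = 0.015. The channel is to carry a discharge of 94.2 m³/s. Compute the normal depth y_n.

Manning's equation rearranged: A R^(2/3) = nQ / (1·√S) = 0.015 × 94.2 / (√0.0004699) = 65.18.
Trying y = 2.44 m: A R^(2/3) = 34.08 — low.
Trying y = 3.24 m: A R^(2/3) = 65.21 — ≈ 65.18.

y_n = 3.24 m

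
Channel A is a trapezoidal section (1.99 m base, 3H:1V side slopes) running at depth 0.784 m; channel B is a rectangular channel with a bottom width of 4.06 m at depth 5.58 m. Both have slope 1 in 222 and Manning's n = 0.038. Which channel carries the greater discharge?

Channel A: With bottom width b = 1.99 m and side slope z = 3: A = (b + zy)y = (1.99 + 3×0.784)×0.784 = 3.404 m²; P = b + 2y√(1+z²) = 1.99 + 2×0.784×3.162 = 6.948 m. Hydraulic radius R = A/P = 3.404/6.948 = 0.4899 m. Q_A = (1/0.038)·3.404·0.4899^(2/3)·√0.004505 = 3.736 m³/s.
Channel B: Flow area A = b·y = 4.06 × 5.58 = 22.65 m². Wetted perimeter P = b + 2y = 4.06 + 2×5.58 = 15.22 m. Hydraulic radius R = A/P = 22.65/15.22 = 1.488 m. Q_B = (1/0.038)·22.65·1.488^(2/3)·√0.004505 = 52.16 m³/s.
Q_A = 3.736 m³/s vs Q_B = 52.16 m³/s, so channel B carries more.

channel B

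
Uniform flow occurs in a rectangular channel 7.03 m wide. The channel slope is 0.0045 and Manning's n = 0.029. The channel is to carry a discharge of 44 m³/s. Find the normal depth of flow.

Manning's equation rearranged: A R^(2/3) = nQ / (1·√S) = 0.029 × 44 / (√0.0045) = 19.02.
Try y = 2.68 m: A R^(2/3) = 24.91 — over.
Try y = 1.72 m: A R^(2/3) = 13.31 — short.
Try y = 2.21 m: A R^(2/3) = 19.04 — close enough.

y_n = 2.21 m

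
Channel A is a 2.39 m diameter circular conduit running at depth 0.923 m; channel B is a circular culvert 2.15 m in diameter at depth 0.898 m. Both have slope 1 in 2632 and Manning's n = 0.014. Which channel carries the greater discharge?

Channel A: For a circular section of diameter D = 2.39 m at depth y = 0.923 m, the central angle is θ = 2 arccos(1 − 2y/D) = 2.682 rad. Then A = (D²/8)(θ − sin θ) = 1.599 m² and P = Dθ/2 = 3.205 m. Hydraulic radius R = A/P = 1.599/3.205 = 0.4988 m. Q_A = (1/0.014)·1.599·0.4988^(2/3)·√0.0003799 = 1.4 m³/s.
Channel B: For a circular section of diameter D = 2.15 m at depth y = 0.898 m, the central angle is θ = 2 arccos(1 − 2y/D) = 2.811 rad. Then A = (D²/8)(θ − sin θ) = 1.436 m² and P = Dθ/2 = 3.022 m. Hydraulic radius R = A/P = 1.436/3.022 = 0.4754 m. Q_B = (1/0.014)·1.436·0.4754^(2/3)·√0.0003799 = 1.218 m³/s.
Q_A = 1.4 m³/s vs Q_B = 1.218 m³/s, so channel A carries more.

channel A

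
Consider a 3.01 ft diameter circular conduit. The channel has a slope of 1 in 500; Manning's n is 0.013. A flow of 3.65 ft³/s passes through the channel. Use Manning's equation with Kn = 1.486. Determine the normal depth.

y_n = 0.708 ft

Manning's equation rearranged: A R^(2/3) = nQ / (1.486·√S) = 0.013 × 3.65 / (1.486 × √0.002) = 0.714.
At y = 0.902 ft: A R^(2/3) = 1.15 — too large.
At y = 0.529 ft: A R^(2/3) = 0.3963 — too small.
At y = 0.708 ft: A R^(2/3) = 0.7143 — ≈ 0.714.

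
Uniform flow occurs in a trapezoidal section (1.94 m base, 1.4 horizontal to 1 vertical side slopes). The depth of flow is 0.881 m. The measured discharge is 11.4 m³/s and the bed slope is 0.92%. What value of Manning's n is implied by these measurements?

n = 0.016

With bottom width b = 1.94 m and side slope z = 1.4: A = (b + zy)y = (1.94 + 1.4×0.881)×0.881 = 2.796 m²; P = b + 2y√(1+z²) = 1.94 + 2×0.881×1.72 = 4.971 m.
Hydraulic radius R = A/P = 2.796/4.971 = 0.5624 m.
Rearranging Manning's equation: n = (1/Q) A R^(2/3) S^(1/2) = (1/11.4) × 2.796 × 0.5624^(2/3) × √0.0092 = 0.016.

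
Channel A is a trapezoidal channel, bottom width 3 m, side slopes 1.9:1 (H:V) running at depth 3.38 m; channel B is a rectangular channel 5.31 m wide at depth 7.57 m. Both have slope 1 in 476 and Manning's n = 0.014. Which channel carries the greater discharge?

Channel A: With bottom width b = 3 m and side slope z = 1.9: A = (b + zy)y = (3 + 1.9×3.38)×3.38 = 31.85 m²; P = b + 2y√(1+z²) = 3 + 2×3.38×2.147 = 17.51 m. Hydraulic radius R = A/P = 31.85/17.51 = 1.818 m. Q_A = (1/0.014)·31.85·1.818^(2/3)·√0.002101 = 155.3 m³/s.
Channel B: Flow area A = b·y = 5.31 × 7.57 = 40.2 m². Wetted perimeter P = b + 2y = 5.31 + 2×7.57 = 20.45 m. Hydraulic radius R = A/P = 40.2/20.45 = 1.966 m. Q_B = (1/0.014)·40.2·1.966^(2/3)·√0.002101 = 206.5 m³/s.
Q_A = 155.3 m³/s vs Q_B = 206.5 m³/s, so channel B carries more.

channel B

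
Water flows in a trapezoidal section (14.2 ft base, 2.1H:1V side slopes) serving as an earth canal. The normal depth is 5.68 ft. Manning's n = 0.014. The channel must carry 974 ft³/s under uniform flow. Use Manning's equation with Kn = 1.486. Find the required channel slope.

With bottom width b = 14.2 ft and side slope z = 2.1: A = (b + zy)y = (14.2 + 2.1×5.68)×5.68 = 148.4 ft²; P = b + 2y√(1+z²) = 14.2 + 2×5.68×2.326 = 40.62 ft.
Hydraulic radius R = A/P = 148.4/40.62 = 3.653 ft.
From Manning's equation, S = [nQ / (1.486 A R^(2/3))]² = [0.014 × 974 / (1.486 × 148.4 × 3.653^(2/3))]² = 0.000679.

S = 0.000679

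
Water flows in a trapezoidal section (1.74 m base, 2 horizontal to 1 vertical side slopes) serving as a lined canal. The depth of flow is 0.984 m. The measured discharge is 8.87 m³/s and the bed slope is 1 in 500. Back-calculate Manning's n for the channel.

n = 0.013

With bottom width b = 1.74 m and side slope z = 2: A = (b + zy)y = (1.74 + 2×0.984)×0.984 = 3.649 m²; P = b + 2y√(1+z²) = 1.74 + 2×0.984×2.236 = 6.141 m.
Hydraulic radius R = A/P = 3.649/6.141 = 0.5942 m.
Rearranging Manning's equation: n = (1/Q) A R^(2/3) S^(1/2) = (1/8.87) × 3.649 × 0.5942^(2/3) × √0.002 = 0.013.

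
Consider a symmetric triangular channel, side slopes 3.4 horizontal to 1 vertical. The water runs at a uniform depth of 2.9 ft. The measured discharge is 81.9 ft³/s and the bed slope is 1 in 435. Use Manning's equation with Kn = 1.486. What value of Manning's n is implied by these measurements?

n = 0.031

For a triangular section with side slope z = 3.4: A = zy² = 3.4×2.9² = 28.59 ft²; P = 2y√(1+z²) = 2×2.9×3.544 = 20.56 ft.
Hydraulic radius R = A/P = 28.59/20.56 = 1.391 ft.
Rearranging Manning's equation: n = (1.486/Q) A R^(2/3) S^(1/2) = (1.486/81.9) × 28.59 × 1.391^(2/3) × √0.002299 = 0.031.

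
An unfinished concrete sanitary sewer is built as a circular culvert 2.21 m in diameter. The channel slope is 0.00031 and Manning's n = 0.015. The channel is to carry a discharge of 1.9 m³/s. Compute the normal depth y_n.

Manning's equation rearranged: A R^(2/3) = nQ / (1·√S) = 0.015 × 1.9 / (√0.00031) = 1.619.
Try y = 1.59 m: A R^(2/3) = 2.24 — high.
Try y = 1.02 m: A R^(2/3) = 1.125 — low.
Try y = 1.27 m: A R^(2/3) = 1.623 — matches.

y_n = 1.27 m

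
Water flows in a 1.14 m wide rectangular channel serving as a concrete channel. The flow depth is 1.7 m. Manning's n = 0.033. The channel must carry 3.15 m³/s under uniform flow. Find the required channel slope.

S = 0.00895

Flow area A = b·y = 1.14 × 1.7 = 1.938 m². Wetted perimeter P = b + 2y = 1.14 + 2×1.7 = 4.54 m.
Hydraulic radius R = A/P = 1.938/4.54 = 0.4269 m.
From Manning's equation, S = [nQ / (1 A R^(2/3))]² = [0.033 × 3.15 / (1 × 1.938 × 0.4269^(2/3))]² = 0.00895.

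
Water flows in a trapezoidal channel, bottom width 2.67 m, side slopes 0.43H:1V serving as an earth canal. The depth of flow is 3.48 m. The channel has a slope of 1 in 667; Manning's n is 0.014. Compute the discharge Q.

With bottom width b = 2.67 m and side slope z = 0.43: A = (b + zy)y = (2.67 + 0.43×3.48)×3.48 = 14.5 m²; P = b + 2y√(1+z²) = 2.67 + 2×3.48×1.089 = 10.25 m.
Hydraulic radius R = A/P = 14.5/10.25 = 1.415 m.
Manning's equation: Q = (1/n) A R^(2/3) S^(1/2) = (1/0.014) × 14.5 × 1.415^(2/3) × 0.001499^(1/2) = 50.5 m³/s.

Q = 50.5 m³/s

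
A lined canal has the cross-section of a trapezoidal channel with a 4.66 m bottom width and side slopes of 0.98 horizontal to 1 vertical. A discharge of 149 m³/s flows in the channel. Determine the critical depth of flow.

y_c = 3.63 m

At critical depth, Q² T / (g A³) = 1, i.e. A³/T = Q²/g = 149²/9.81 = 2263.
Trying y = 2.48 m: A³/T = 571.1 — short.
Trying y = 3.63 m: A³/T = 2254 — close enough.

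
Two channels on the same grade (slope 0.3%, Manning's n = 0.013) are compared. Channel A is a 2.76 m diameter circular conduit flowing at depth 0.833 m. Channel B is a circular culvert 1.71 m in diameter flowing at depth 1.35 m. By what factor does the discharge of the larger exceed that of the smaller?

Channel A: For a circular section of diameter D = 2.76 m at depth y = 0.833 m, the central angle is θ = 2 arccos(1 − 2y/D) = 2.326 rad. Then A = (D²/8)(θ − sin θ) = 1.522 m² and P = Dθ/2 = 3.211 m. Hydraulic radius R = A/P = 1.522/3.211 = 0.4741 m. Q_A = (1/0.013)·1.522·0.4741^(2/3)·√0.003 = 3.9 m³/s.
Channel B: For a circular section of diameter D = 1.71 m at depth y = 1.35 m, the central angle is θ = 2 arccos(1 − 2y/D) = 4.376 rad. Then A = (D²/8)(θ − sin θ) = 1.945 m² and P = Dθ/2 = 3.742 m. Hydraulic radius R = A/P = 1.945/3.742 = 0.5197 m. Q_B = (1/0.013)·1.945·0.5197^(2/3)·√0.003 = 5.297 m³/s.
The larger discharge is 5.297 m³/s and the smaller is 3.9 m³/s; the ratio is 1.36.

1.36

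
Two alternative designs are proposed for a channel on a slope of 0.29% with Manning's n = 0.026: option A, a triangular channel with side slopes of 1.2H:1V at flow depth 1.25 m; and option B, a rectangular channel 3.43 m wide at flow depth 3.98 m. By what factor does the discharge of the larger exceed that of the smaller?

Channel A: For a triangular section with side slope z = 1.2: A = zy² = 1.2×1.25² = 1.875 m²; P = 2y√(1+z²) = 2×1.25×1.562 = 3.905 m. Hydraulic radius R = A/P = 1.875/3.905 = 0.4801 m. Q_A = (1/0.026)·1.875·0.4801^(2/3)·√0.0029 = 2.381 m³/s.
Channel B: Flow area A = b·y = 3.43 × 3.98 = 13.65 m². Wetted perimeter P = b + 2y = 3.43 + 2×3.98 = 11.39 m. Hydraulic radius R = A/P = 13.65/11.39 = 1.199 m. Q_B = (1/0.026)·13.65·1.199^(2/3)·√0.0029 = 31.9 m³/s.
The larger discharge is 31.9 m³/s and the smaller is 2.381 m³/s; the ratio is 13.4.

13.4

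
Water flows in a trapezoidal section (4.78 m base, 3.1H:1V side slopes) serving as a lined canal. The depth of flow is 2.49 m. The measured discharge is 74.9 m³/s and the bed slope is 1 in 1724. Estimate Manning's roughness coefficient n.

n = 0.013

With bottom width b = 4.78 m and side slope z = 3.1: A = (b + zy)y = (4.78 + 3.1×2.49)×2.49 = 31.12 m²; P = b + 2y√(1+z²) = 4.78 + 2×2.49×3.257 = 21 m.
Hydraulic radius R = A/P = 31.12/21 = 1.482 m.
Rearranging Manning's equation: n = (1/Q) A R^(2/3) S^(1/2) = (1/74.9) × 31.12 × 1.482^(2/3) × √0.00058 = 0.013.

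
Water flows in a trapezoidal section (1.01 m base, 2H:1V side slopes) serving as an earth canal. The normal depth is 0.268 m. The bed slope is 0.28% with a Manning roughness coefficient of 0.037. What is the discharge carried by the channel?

Q = 0.194 m³/s

With bottom width b = 1.01 m and side slope z = 2: A = (b + zy)y = (1.01 + 2×0.268)×0.268 = 0.4143 m²; P = b + 2y√(1+z²) = 1.01 + 2×0.268×2.236 = 2.209 m.
Hydraulic radius R = A/P = 0.4143/2.209 = 0.1876 m.
Manning's equation: Q = (1/n) A R^(2/3) S^(1/2) = (1/0.037) × 0.4143 × 0.1876^(2/3) × 0.0028^(1/2) = 0.194 m³/s.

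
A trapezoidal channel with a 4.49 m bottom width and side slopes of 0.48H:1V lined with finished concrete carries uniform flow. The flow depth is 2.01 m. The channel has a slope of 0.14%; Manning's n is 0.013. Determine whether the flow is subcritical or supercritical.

subcritical

With bottom width b = 4.49 m and side slope z = 0.48: A = (b + zy)y = (4.49 + 0.48×2.01)×2.01 = 10.96 m²; P = b + 2y√(1+z²) = 4.49 + 2×2.01×1.109 = 8.949 m.
Hydraulic radius R = A/P = 10.96/8.949 = 1.225 m.
V = (1/n) R^(2/3) √S = (1/0.013) × 1.225^(2/3) × √0.0014 = 3.295 m/s. Hydraulic depth D_h = A/T = 10.96/6.42 = 1.708 m.
Froude number Fr = V/√(g·D_h) = 3.295/√(9.81×1.708) = 0.805, which is less than 1, so the flow is subcritical.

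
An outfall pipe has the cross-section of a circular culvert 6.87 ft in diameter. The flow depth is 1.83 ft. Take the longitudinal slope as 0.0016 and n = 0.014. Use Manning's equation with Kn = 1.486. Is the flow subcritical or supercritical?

subcritical

For a circular section of diameter D = 6.87 ft at depth y = 1.83 ft, the central angle is θ = 2 arccos(1 − 2y/D) = 2.169 rad. Then A = (D²/8)(θ − sin θ) = 7.923 ft² and P = Dθ/2 = 7.451 ft.
Hydraulic radius R = A/P = 7.923/7.451 = 1.063 ft.
V = (1.486/n) R^(2/3) √S = (1.486/0.014) × 1.063^(2/3) × √0.0016 = 4.423 ft/s. Hydraulic depth D_h = A/T = 7.923/6.074 = 1.304 ft.
Froude number Fr = V/√(g·D_h) = 4.423/√(32.2×1.304) = 0.682, which is less than 1, so the flow is subcritical.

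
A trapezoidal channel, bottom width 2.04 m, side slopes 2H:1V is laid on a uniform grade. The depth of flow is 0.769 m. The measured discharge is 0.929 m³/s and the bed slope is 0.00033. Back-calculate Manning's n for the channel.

With bottom width b = 2.04 m and side slope z = 2: A = (b + zy)y = (2.04 + 2×0.769)×0.769 = 2.751 m²; P = b + 2y√(1+z²) = 2.04 + 2×0.769×2.236 = 5.479 m.
Hydraulic radius R = A/P = 2.751/5.479 = 0.5022 m.
Rearranging Manning's equation: n = (1/Q) A R^(2/3) S^(1/2) = (1/0.929) × 2.751 × 0.5022^(2/3) × √0.00033 = 0.034.

n = 0.034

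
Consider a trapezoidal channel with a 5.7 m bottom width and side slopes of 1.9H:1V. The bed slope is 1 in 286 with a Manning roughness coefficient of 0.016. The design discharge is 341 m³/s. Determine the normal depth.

Manning's equation rearranged: A R^(2/3) = nQ / (1·√S) = 0.016 × 341 / (√0.003497) = 92.27.
Try y = 3.37 m: A R^(2/3) = 65.22 — low.
Try y = 4.87 m: A R^(2/3) = 142.5 — high.
Try y = 3.98 m: A R^(2/3) = 92.39 — ≈ 92.27.

y_n = 3.98 m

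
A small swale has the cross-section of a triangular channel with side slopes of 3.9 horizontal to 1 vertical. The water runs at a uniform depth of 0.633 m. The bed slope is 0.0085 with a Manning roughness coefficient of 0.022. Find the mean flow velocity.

For a triangular section with side slope z = 3.9: A = zy² = 3.9×0.633² = 1.563 m²; P = 2y√(1+z²) = 2×0.633×4.026 = 5.097 m.
Hydraulic radius R = A/P = 1.563/5.097 = 0.3066 m.
From Manning's equation, V = (1/n) R^(2/3) S^(1/2) = (1/0.022) × 0.3066^(2/3) × 0.0085^(1/2) = 1.91 m/s.

V = 1.91 m/s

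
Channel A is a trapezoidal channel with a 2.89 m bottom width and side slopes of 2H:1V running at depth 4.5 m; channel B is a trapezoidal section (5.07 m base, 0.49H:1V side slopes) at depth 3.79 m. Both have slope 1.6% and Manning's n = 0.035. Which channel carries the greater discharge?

channel A

Channel A: With bottom width b = 2.89 m and side slope z = 2: A = (b + zy)y = (2.89 + 2×4.5)×4.5 = 53.51 m²; P = b + 2y√(1+z²) = 2.89 + 2×4.5×2.236 = 23.01 m. Hydraulic radius R = A/P = 53.51/23.01 = 2.325 m. Q_A = (1/0.035)·53.51·2.325^(2/3)·√0.016 = 339.3 m³/s.
Channel B: With bottom width b = 5.07 m and side slope z = 0.49: A = (b + zy)y = (5.07 + 0.49×3.79)×3.79 = 26.25 m²; P = b + 2y√(1+z²) = 5.07 + 2×3.79×1.114 = 13.51 m. Hydraulic radius R = A/P = 26.25/13.51 = 1.943 m. Q_B = (1/0.035)·26.25·1.943^(2/3)·√0.016 = 147.7 m³/s.
Q_A = 339.3 m³/s vs Q_B = 147.7 m³/s, so channel A carries more.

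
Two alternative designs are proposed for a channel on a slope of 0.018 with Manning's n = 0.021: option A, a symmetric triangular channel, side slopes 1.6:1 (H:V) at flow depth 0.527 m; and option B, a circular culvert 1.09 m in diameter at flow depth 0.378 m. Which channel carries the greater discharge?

channel A

Channel A: For a triangular section with side slope z = 1.6: A = zy² = 1.6×0.527² = 0.4444 m²; P = 2y√(1+z²) = 2×0.527×1.887 = 1.989 m. Hydraulic radius R = A/P = 0.4444/1.989 = 0.2234 m. Q_A = (1/0.021)·0.4444·0.2234^(2/3)·√0.018 = 1.045 m³/s.
Channel B: For a circular section of diameter D = 1.09 m at depth y = 0.378 m, the central angle is θ = 2 arccos(1 − 2y/D) = 2.519 rad. Then A = (D²/8)(θ − sin θ) = 0.2874 m² and P = Dθ/2 = 1.373 m. Hydraulic radius R = A/P = 0.2874/1.373 = 0.2094 m. Q_B = (1/0.021)·0.2874·0.2094^(2/3)·√0.018 = 0.6475 m³/s.
Q_A = 1.045 m³/s vs Q_B = 0.6475 m³/s, so channel A carries more.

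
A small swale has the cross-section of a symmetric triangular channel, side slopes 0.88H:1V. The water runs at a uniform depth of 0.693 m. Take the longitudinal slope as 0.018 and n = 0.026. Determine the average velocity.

For a triangular section with side slope z = 0.88: A = zy² = 0.88×0.693² = 0.4226 m²; P = 2y√(1+z²) = 2×0.693×1.332 = 1.846 m.
Hydraulic radius R = A/P = 0.4226/1.846 = 0.2289 m.
From Manning's equation, V = (1/n) R^(2/3) S^(1/2) = (1/0.026) × 0.2289^(2/3) × 0.018^(1/2) = 1.93 m/s.

V = 1.93 m/s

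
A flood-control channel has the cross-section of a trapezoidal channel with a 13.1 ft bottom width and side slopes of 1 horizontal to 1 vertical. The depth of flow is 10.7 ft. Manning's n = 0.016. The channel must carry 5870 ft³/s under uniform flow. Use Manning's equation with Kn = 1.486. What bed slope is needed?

S = 0.00581

With bottom width b = 13.1 ft and side slope z = 1: A = (b + zy)y = (13.1 + 1×10.7)×10.7 = 254.7 ft²; P = b + 2y√(1+z²) = 13.1 + 2×10.7×1.414 = 43.36 ft.
Hydraulic radius R = A/P = 254.7/43.36 = 5.873 ft.
From Manning's equation, S = [nQ / (1.486 A R^(2/3))]² = [0.016 × 5870 / (1.486 × 254.7 × 5.873^(2/3))]² = 0.00581.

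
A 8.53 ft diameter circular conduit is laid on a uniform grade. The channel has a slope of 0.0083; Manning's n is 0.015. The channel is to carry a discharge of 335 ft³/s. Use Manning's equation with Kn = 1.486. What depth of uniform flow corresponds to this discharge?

y_n = 3.71 ft

Manning's equation rearranged: A R^(2/3) = nQ / (1.486·√S) = 0.015 × 335 / (1.486 × √0.0083) = 37.12.
Try y = 4.58 ft: A R^(2/3) = 53.32 — too large.
Try y = 3.31 ft: A R^(2/3) = 30.18 — too small.
Try y = 3.71 ft: A R^(2/3) = 37.12 — close enough.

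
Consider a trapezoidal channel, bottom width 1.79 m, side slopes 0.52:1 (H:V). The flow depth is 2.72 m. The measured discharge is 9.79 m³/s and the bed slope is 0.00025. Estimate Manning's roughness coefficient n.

With bottom width b = 1.79 m and side slope z = 0.52: A = (b + zy)y = (1.79 + 0.52×2.72)×2.72 = 8.716 m²; P = b + 2y√(1+z²) = 1.79 + 2×2.72×1.127 = 7.922 m.
Hydraulic radius R = A/P = 8.716/7.922 = 1.1 m.
Rearranging Manning's equation: n = (1/Q) A R^(2/3) S^(1/2) = (1/9.79) × 8.716 × 1.1^(2/3) × √0.00025 = 0.015.

n = 0.015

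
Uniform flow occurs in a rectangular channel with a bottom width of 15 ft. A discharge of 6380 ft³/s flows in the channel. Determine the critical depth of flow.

For a rectangular channel, critical depth y_c = (q²/g)^(1/3) where q = Q/b = 6380/15 = 425.3 ft²/s.
So y_c = (425.3²/32.2)^(1/3) = 17.8 ft.

y_c = 17.8 ft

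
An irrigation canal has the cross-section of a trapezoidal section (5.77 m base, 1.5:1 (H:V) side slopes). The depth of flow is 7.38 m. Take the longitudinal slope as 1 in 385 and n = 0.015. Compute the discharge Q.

With bottom width b = 5.77 m and side slope z = 1.5: A = (b + zy)y = (5.77 + 1.5×7.38)×7.38 = 124.3 m²; P = b + 2y√(1+z²) = 5.77 + 2×7.38×1.803 = 32.38 m.
Hydraulic radius R = A/P = 124.3/32.38 = 3.838 m.
Manning's equation: Q = (1/n) A R^(2/3) S^(1/2) = (1/0.015) × 124.3 × 3.838^(2/3) × 0.002597^(1/2) = 1040 m³/s.

Q = 1040 m³/s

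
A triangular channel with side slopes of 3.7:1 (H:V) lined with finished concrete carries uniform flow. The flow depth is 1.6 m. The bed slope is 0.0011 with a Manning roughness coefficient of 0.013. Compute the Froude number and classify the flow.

subcritical

For a triangular section with side slope z = 3.7: A = zy² = 3.7×1.6² = 9.472 m²; P = 2y√(1+z²) = 2×1.6×3.833 = 12.26 m.
Hydraulic radius R = A/P = 9.472/12.26 = 0.7723 m.
V = (1/n) R^(2/3) √S = (1/0.013) × 0.7723^(2/3) × √0.0011 = 2.148 m/s. Hydraulic depth D_h = A/T = 9.472/11.84 = 0.8 m.
Froude number Fr = V/√(g·D_h) = 2.148/√(9.81×0.8) = 0.767, which is less than 1, so the flow is subcritical.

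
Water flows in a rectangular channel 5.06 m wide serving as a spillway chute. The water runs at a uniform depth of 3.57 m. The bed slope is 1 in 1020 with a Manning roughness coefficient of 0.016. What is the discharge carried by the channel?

Q = 45.9 m³/s

Flow area A = b·y = 5.06 × 3.57 = 18.06 m². Wetted perimeter P = b + 2y = 5.06 + 2×3.57 = 12.2 m.
Hydraulic radius R = A/P = 18.06/12.2 = 1.481 m.
Manning's equation: Q = (1/n) A R^(2/3) S^(1/2) = (1/0.016) × 18.06 × 1.481^(2/3) × 0.0009804^(1/2) = 45.9 m³/s.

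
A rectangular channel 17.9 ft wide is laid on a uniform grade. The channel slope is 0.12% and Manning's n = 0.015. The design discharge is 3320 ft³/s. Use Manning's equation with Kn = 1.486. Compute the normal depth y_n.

Manning's equation rearranged: A R^(2/3) = nQ / (1.486·√S) = 0.015 × 3320 / (1.486 × √0.0012) = 967.4.
Trying y = 13.9 ft: A R^(2/3) = 770 — short.
Trying y = 19.9 ft: A R^(2/3) = 1199 — over.
Trying y = 16.7 ft: A R^(2/3) = 968 — matches.

y_n = 16.7 ft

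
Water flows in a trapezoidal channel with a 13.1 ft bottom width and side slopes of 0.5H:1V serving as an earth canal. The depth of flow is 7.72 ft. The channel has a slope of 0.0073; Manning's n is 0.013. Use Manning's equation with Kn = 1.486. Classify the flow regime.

With bottom width b = 13.1 ft and side slope z = 0.5: A = (b + zy)y = (13.1 + 0.5×7.72)×7.72 = 130.9 ft²; P = b + 2y√(1+z²) = 13.1 + 2×7.72×1.118 = 30.36 ft.
Hydraulic radius R = A/P = 130.9/30.36 = 4.312 ft.
V = (1.486/n) R^(2/3) √S = (1.486/0.013) × 4.312^(2/3) × √0.0073 = 25.87 ft/s. Hydraulic depth D_h = A/T = 130.9/20.82 = 6.289 ft.
Froude number Fr = V/√(g·D_h) = 25.87/√(32.2×6.289) = 1.82, which is greater than 1, so the flow is supercritical.

supercritical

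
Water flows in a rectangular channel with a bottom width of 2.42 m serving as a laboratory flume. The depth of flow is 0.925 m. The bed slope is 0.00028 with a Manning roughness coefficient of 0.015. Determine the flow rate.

Flow area A = b·y = 2.42 × 0.925 = 2.239 m². Wetted perimeter P = b + 2y = 2.42 + 2×0.925 = 4.27 m.
Hydraulic radius R = A/P = 2.239/4.27 = 0.5242 m.
Manning's equation: Q = (1/n) A R^(2/3) S^(1/2) = (1/0.015) × 2.239 × 0.5242^(2/3) × 0.00028^(1/2) = 1.62 m³/s.

Q = 1.62 m³/s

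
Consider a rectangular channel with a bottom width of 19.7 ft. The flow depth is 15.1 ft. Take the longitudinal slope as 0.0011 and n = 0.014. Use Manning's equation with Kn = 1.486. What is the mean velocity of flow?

Flow area A = b·y = 19.7 × 15.1 = 297.5 ft². Wetted perimeter P = b + 2y = 19.7 + 2×15.1 = 49.9 ft.
Hydraulic radius R = A/P = 297.5/49.9 = 5.961 ft.
From Manning's equation, V = (1.486/n) R^(2/3) S^(1/2) = (1.486/0.014) × 5.961^(2/3) × 0.0011^(1/2) = 11.6 ft/s.

V = 11.6 ft/s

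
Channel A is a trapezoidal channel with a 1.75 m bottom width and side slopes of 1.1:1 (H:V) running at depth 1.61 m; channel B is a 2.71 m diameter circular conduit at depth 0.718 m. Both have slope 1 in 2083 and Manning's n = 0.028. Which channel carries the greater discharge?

channel A

Channel A: With bottom width b = 1.75 m and side slope z = 1.1: A = (b + zy)y = (1.75 + 1.1×1.61)×1.61 = 5.669 m²; P = b + 2y√(1+z²) = 1.75 + 2×1.61×1.487 = 6.537 m. Hydraulic radius R = A/P = 5.669/6.537 = 0.8672 m. Q_A = (1/0.028)·5.669·0.8672^(2/3)·√0.0004801 = 4.034 m³/s.
Channel B: For a circular section of diameter D = 2.71 m at depth y = 0.718 m, the central angle is θ = 2 arccos(1 − 2y/D) = 2.163 rad. Then A = (D²/8)(θ − sin θ) = 1.224 m² and P = Dθ/2 = 2.931 m. Hydraulic radius R = A/P = 1.224/2.931 = 0.4175 m. Q_B = (1/0.028)·1.224·0.4175^(2/3)·√0.0004801 = 0.5349 m³/s.
Q_A = 4.034 m³/s vs Q_B = 0.5349 m³/s, so channel A carries more.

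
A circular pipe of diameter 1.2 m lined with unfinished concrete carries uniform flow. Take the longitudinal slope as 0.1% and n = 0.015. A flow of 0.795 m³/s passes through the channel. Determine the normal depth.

y_n = 0.771 m

Manning's equation rearranged: A R^(2/3) = nQ / (1·√S) = 0.015 × 0.795 / (√0.001) = 0.3771.
At y = 0.928 m: A R^(2/3) = 0.4784 — high.
At y = 0.657 m: A R^(2/3) = 0.2947 — low.
At y = 0.771 m: A R^(2/3) = 0.377 — close enough.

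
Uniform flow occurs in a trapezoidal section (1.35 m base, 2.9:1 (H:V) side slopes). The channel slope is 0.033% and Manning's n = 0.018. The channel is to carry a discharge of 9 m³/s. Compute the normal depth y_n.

Manning's equation rearranged: A R^(2/3) = nQ / (1·√S) = 0.018 × 9 / (√0.00033) = 8.918.
At y = 1.12 m: A R^(2/3) = 3.77 — short.
At y = 1.93 m: A R^(2/3) = 13.55 — over.
At y = 1.62 m: A R^(2/3) = 8.915 — ≈ 8.918.

y_n = 1.62 m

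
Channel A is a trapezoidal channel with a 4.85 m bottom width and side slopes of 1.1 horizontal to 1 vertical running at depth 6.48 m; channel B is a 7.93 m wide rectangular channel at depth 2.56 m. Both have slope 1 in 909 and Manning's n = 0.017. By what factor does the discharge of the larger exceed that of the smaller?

6.21

Channel A: With bottom width b = 4.85 m and side slope z = 1.1: A = (b + zy)y = (4.85 + 1.1×6.48)×6.48 = 77.62 m²; P = b + 2y√(1+z²) = 4.85 + 2×6.48×1.487 = 24.12 m. Hydraulic radius R = A/P = 77.62/24.12 = 3.218 m. Q_A = (1/0.017)·77.62·3.218^(2/3)·√0.0011 = 330.1 m³/s.
Channel B: Flow area A = b·y = 7.93 × 2.56 = 20.3 m². Wetted perimeter P = b + 2y = 7.93 + 2×2.56 = 13.05 m. Hydraulic radius R = A/P = 20.3/13.05 = 1.556 m. Q_B = (1/0.017)·20.3·1.556^(2/3)·√0.0011 = 53.18 m³/s.
The larger discharge is 330.1 m³/s and the smaller is 53.18 m³/s; the ratio is 6.21.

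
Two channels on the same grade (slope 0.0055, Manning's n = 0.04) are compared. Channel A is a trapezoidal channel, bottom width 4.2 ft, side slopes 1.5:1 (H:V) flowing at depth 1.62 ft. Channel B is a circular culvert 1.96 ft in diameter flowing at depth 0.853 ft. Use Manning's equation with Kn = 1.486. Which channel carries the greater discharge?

Channel A: With bottom width b = 4.2 ft and side slope z = 1.5: A = (b + zy)y = (4.2 + 1.5×1.62)×1.62 = 10.74 ft²; P = b + 2y√(1+z²) = 4.2 + 2×1.62×1.803 = 10.04 ft. Hydraulic radius R = A/P = 10.74/10.04 = 1.07 ft. Q_A = (1.486/0.04)·10.74·1.07^(2/3)·√0.0055 = 30.95 ft³/s.
Channel B: For a circular section of diameter D = 1.96 ft at depth y = 0.853 ft, the central angle is θ = 2 arccos(1 − 2y/D) = 2.882 rad. Then A = (D²/8)(θ − sin θ) = 1.26 ft² and P = Dθ/2 = 2.824 ft. Hydraulic radius R = A/P = 1.26/2.824 = 0.4463 ft. Q_B = (1.486/0.04)·1.26·0.4463^(2/3)·√0.0055 = 2.028 ft³/s.
Q_A = 30.95 ft³/s vs Q_B = 2.028 ft³/s, so channel A carries more.

channel A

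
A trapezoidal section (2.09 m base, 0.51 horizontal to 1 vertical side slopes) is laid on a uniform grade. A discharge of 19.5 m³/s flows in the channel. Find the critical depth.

y_c = 1.78 m

At critical depth, Q² T / (g A³) = 1, i.e. A³/T = Q²/g = 19.5²/9.81 = 38.76.
Trying y = 1.48 m: A³/T = 20.73 — low.
Trying y = 2.16 m: A³/T = 76.31 — high.
Trying y = 1.78 m: A³/T = 38.9 — matches.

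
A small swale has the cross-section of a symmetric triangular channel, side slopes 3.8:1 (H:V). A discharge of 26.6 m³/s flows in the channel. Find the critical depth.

At critical depth, Q² T / (g A³) = 1, i.e. A³/T = Q²/g = 26.6²/9.81 = 72.13.
Trying y = 1.38 m: A³/T = 36.14 — short.
Trying y = 1.58 m: A³/T = 71.09 — close enough.

y_c = 1.58 m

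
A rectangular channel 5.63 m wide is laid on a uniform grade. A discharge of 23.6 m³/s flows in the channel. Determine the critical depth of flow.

For a rectangular channel, critical depth y_c = (q²/g)^(1/3) where q = Q/b = 23.6/5.63 = 4.192 m²/s.
So y_c = (4.192²/9.81)^(1/3) = 1.21 m.

y_c = 1.21 m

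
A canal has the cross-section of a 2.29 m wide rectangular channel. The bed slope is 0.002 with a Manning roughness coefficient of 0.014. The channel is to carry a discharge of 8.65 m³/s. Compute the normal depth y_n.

y_n = 1.56 m

Manning's equation rearranged: A R^(2/3) = nQ / (1·√S) = 0.014 × 8.65 / (√0.002) = 2.708.
At y = 1.13 m: A R^(2/3) = 1.776 — short.
At y = 1.56 m: A R^(2/3) = 2.709 — ≈ 2.708.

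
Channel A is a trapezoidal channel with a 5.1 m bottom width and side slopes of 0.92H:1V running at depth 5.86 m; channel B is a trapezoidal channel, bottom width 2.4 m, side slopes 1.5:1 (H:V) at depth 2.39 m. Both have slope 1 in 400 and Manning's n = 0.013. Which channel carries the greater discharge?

Channel A: With bottom width b = 5.1 m and side slope z = 0.92: A = (b + zy)y = (5.1 + 0.92×5.86)×5.86 = 61.48 m²; P = b + 2y√(1+z²) = 5.1 + 2×5.86×1.359 = 21.03 m. Hydraulic radius R = A/P = 61.48/21.03 = 2.924 m. Q_A = (1/0.013)·61.48·2.924^(2/3)·√0.0025 = 483.5 m³/s.
Channel B: With bottom width b = 2.4 m and side slope z = 1.5: A = (b + zy)y = (2.4 + 1.5×2.39)×2.39 = 14.3 m²; P = b + 2y√(1+z²) = 2.4 + 2×2.39×1.803 = 11.02 m. Hydraulic radius R = A/P = 14.3/11.02 = 1.298 m. Q_B = (1/0.013)·14.3·1.298^(2/3)·√0.0025 = 65.48 m³/s.
Q_A = 483.5 m³/s vs Q_B = 65.48 m³/s, so channel A carries more.

channel A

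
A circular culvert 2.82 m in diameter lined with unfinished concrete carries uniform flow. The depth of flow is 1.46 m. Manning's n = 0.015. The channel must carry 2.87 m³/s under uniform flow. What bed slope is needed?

For a circular section of diameter D = 2.82 m at depth y = 1.46 m, the central angle is θ = 2 arccos(1 − 2y/D) = 3.213 rad. Then A = (D²/8)(θ − sin θ) = 3.264 m² and P = Dθ/2 = 4.53 m.
Hydraulic radius R = A/P = 3.264/4.53 = 0.7206 m.
From Manning's equation, S = [nQ / (1 A R^(2/3))]² = [0.015 × 2.87 / (1 × 3.264 × 0.7206^(2/3))]² = 0.000269.

S = 0.000269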